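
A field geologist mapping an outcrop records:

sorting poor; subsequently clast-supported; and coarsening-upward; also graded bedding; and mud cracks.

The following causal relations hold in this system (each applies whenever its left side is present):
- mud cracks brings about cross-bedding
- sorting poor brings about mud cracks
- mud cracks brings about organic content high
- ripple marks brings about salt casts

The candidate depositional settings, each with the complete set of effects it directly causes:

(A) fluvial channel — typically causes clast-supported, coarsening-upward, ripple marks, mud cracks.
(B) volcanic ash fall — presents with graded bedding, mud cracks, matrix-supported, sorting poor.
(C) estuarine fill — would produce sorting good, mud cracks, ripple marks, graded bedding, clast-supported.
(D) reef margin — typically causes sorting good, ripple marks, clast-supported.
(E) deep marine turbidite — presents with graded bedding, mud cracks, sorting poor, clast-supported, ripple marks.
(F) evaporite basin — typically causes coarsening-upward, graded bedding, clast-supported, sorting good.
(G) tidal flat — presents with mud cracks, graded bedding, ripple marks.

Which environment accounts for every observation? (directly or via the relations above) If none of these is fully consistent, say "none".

none

Testing each hypothesis:
(A) fluvial channel — does not account for sorting poor, graded bedding
(B) volcanic ash fall — fails on clast-supported, coarsening-upward (predicts matrix-supported, not clast-supported)
(C) estuarine fill — sorting poor miss; clast-supported match; coarsening-upward miss; graded bedding match; mud cracks match
(D) reef margin — fails on sorting poor, coarsening-upward, graded bedding, mud cracks (predicts sorting good, not sorting poor)
(E) deep marine turbidite — sorting poor match; clast-supported match; coarsening-upward miss; graded bedding match; mud cracks match
(F) evaporite basin — sorting poor miss; clast-supported match; coarsening-upward match; graded bedding match; mud cracks miss
(G) tidal flat — does not account for sorting poor, clast-supported, coarsening-upward
Every candidate fails on at least one observation.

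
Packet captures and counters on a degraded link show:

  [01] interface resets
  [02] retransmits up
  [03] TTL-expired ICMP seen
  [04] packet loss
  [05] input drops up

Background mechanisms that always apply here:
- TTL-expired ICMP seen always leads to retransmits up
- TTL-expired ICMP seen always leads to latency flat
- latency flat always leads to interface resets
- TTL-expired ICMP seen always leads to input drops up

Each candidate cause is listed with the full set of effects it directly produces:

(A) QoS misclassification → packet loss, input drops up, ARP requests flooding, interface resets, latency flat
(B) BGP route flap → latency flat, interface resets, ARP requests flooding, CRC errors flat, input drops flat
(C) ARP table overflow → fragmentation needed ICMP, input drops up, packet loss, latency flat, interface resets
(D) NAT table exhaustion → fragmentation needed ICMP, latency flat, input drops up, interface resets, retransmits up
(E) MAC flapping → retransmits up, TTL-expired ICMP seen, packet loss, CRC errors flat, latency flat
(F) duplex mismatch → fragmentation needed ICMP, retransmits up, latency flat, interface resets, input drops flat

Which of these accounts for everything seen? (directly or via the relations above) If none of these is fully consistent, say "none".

Checking each candidate against the observations:
(A) QoS misclassification — interface resets yes; retransmits up NO; TTL-expired ICMP seen NO; packet loss yes; input drops up yes
(B) BGP route flap — fails on retransmits up, TTL-expired ICMP seen, packet loss, input drops up (predicts input drops flat, not input drops up)
(C) ARP table overflow — interface resets yes; retransmits up NO; TTL-expired ICMP seen NO; packet loss yes; input drops up yes
(D) NAT table exhaustion — does not account for TTL-expired ICMP seen, packet loss
(E) MAC flapping — interface resets yes (via latency flat → interface resets); retransmits up yes; TTL-expired ICMP seen yes; packet loss yes; input drops up yes (via TTL-expired ICMP seen → input drops up)
(F) duplex mismatch — interface resets yes; retransmits up yes; TTL-expired ICMP seen NO; packet loss NO; input drops up NO
(E) is the only candidate with no mismatches.

E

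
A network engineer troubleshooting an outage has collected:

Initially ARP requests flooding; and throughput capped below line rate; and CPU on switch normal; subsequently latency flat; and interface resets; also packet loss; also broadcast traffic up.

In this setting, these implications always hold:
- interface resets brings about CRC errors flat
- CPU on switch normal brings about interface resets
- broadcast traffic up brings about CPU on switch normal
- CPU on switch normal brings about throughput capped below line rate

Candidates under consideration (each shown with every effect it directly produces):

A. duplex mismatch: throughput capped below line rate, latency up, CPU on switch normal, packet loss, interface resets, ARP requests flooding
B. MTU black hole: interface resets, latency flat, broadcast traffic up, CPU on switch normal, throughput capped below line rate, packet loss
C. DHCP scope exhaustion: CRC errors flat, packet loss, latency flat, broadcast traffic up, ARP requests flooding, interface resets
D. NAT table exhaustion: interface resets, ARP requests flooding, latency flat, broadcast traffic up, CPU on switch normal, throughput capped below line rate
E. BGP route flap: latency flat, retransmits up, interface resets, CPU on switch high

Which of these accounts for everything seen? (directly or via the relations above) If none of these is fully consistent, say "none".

C

Checking each candidate against the observations:
(A) duplex mismatch — fails on latency flat, broadcast traffic up (predicts latency up, not latency flat)
(B) MTU black hole — does not account for ARP requests flooding
(C) DHCP scope exhaustion — ARP requests flooding match; throughput capped below line rate match (by broadcast traffic up → CPU on switch normal → throughput capped below line rate); CPU on switch normal match (by broadcast traffic up → CPU on switch normal); latency flat match; interface resets match; packet loss match; broadcast traffic up match
(D) NAT table exhaustion — does not account for packet loss
(E) BGP route flap — ARP requests flooding miss; throughput capped below line rate miss; CPU on switch normal miss; latency flat match; interface resets match; packet loss miss; broadcast traffic up miss
(C) is the only candidate with no mismatches.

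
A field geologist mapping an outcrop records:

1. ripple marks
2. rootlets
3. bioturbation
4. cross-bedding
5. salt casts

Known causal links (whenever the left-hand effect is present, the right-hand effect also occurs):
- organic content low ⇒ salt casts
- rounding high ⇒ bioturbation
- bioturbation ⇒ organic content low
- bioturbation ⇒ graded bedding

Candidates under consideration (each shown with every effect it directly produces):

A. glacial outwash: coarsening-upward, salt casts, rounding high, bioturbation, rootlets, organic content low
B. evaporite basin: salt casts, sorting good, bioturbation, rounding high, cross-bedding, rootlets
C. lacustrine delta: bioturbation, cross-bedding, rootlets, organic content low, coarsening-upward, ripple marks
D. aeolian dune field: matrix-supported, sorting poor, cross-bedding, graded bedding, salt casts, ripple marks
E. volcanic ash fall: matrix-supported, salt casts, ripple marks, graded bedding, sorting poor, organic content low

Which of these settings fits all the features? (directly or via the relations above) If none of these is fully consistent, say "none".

Per-candidate check:
(A) glacial outwash — ripple marks -; rootlets +; bioturbation +; cross-bedding -; salt casts +
(B) evaporite basin — does not account for ripple marks
(C) lacustrine delta — ripple marks +; rootlets +; bioturbation +; cross-bedding +; salt casts + (through organic content low → salt casts)
(D) aeolian dune field — does not account for rootlets, bioturbation
(E) volcanic ash fall — ripple marks +; rootlets -; bioturbation -; cross-bedding -; salt casts +
Only (C) is consistent with every observation.

C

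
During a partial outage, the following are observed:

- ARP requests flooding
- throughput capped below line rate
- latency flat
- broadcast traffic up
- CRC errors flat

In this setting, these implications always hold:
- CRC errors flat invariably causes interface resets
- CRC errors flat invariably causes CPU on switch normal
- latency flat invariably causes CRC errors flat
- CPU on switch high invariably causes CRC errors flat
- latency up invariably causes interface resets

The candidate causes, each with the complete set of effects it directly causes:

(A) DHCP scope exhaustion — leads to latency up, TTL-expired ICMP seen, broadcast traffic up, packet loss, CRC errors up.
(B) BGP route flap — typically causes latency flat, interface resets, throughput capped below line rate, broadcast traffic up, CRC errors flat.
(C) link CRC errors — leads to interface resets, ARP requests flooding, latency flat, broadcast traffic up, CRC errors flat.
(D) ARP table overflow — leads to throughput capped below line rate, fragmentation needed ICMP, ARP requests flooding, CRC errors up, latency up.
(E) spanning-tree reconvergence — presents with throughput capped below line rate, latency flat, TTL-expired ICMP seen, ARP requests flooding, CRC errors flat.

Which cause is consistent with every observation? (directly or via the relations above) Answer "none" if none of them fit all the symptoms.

Per-candidate check:
(A) DHCP scope exhaustion — ARP requests flooding miss; throughput capped below line rate miss; latency flat miss; broadcast traffic up match; CRC errors flat miss
(B) BGP route flap — ARP requests flooding miss; throughput capped below line rate match; latency flat match; broadcast traffic up match; CRC errors flat match
(C) link CRC errors — does not account for throughput capped below line rate
(D) ARP table overflow — ARP requests flooding match; throughput capped below line rate match; latency flat miss; broadcast traffic up miss; CRC errors flat miss
(E) spanning-tree reconvergence — ARP requests flooding match; throughput capped below line rate match; latency flat match; broadcast traffic up miss; CRC errors flat match
No candidate is consistent with all observations.

none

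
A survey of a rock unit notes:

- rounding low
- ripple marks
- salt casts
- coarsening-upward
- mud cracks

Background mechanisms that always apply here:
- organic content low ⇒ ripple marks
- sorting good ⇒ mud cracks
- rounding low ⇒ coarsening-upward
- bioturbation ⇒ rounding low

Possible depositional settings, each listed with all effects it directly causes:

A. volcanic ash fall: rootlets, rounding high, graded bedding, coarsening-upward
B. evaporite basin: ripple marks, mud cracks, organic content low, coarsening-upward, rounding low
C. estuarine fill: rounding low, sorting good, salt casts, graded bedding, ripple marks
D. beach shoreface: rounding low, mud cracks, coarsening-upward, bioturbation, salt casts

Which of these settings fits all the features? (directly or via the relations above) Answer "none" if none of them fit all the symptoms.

C

For each candidate, compare predicted effects to what was observed:
(A) volcanic ash fall — fails on rounding low, ripple marks, salt casts, mud cracks (predicts rounding high, not rounding low)
(B) evaporite basin — does not account for salt casts
(C) estuarine fill — rounding low ✓; ripple marks ✓; salt casts ✓; coarsening-upward ✓ (through rounding low → coarsening-upward); mud cracks ✓ (through sorting good → mud cracks)
(D) beach shoreface — rounding low ✓; ripple marks ✗; salt casts ✓; coarsening-upward ✓; mud cracks ✓
Only (C) is consistent with every observation.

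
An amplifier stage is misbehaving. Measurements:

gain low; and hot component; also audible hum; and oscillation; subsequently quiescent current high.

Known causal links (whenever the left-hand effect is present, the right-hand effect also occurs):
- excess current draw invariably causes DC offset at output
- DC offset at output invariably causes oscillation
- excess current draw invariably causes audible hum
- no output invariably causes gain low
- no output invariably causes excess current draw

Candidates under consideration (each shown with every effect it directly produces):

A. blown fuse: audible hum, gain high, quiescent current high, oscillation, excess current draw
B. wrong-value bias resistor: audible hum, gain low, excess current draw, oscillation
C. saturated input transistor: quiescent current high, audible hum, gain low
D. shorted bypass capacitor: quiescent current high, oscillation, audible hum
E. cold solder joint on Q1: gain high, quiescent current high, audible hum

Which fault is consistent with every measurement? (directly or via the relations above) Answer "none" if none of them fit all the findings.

none

Per-candidate check:
(A) blown fuse — gain low -; hot component -; audible hum +; oscillation +; quiescent current high +
(B) wrong-value bias resistor — gain low +; hot component -; audible hum +; oscillation +; quiescent current high -
(C) saturated input transistor — gain low +; hot component -; audible hum +; oscillation -; quiescent current high +
(D) shorted bypass capacitor — does not account for gain low, hot component
(E) cold solder joint on Q1 — fails on gain low, hot component, oscillation (predicts gain high, not gain low)
Every candidate fails on at least one observation.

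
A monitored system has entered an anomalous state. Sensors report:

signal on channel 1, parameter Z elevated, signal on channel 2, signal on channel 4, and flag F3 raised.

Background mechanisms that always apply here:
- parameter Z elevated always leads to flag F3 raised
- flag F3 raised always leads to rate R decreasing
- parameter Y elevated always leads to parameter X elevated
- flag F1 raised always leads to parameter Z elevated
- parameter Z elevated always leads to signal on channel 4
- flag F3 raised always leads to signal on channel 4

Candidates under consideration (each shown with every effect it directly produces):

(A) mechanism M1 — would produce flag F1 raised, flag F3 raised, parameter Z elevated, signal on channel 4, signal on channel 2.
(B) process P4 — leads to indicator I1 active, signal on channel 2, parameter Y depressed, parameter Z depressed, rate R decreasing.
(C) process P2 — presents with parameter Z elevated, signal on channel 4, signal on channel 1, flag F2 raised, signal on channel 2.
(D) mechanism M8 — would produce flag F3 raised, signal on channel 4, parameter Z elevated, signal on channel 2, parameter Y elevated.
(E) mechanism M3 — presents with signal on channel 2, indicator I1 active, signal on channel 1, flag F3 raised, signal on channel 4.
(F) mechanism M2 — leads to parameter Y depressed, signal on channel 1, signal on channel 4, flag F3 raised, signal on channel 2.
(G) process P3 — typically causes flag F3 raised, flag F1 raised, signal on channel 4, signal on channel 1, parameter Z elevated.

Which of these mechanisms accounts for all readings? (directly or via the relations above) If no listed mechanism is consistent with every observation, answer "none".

For each candidate, compare predicted effects to what was observed:
(A) mechanism M1 — signal on channel 1 ✗; parameter Z elevated ✓; signal on channel 2 ✓; signal on channel 4 ✓; flag F3 raised ✓
(B) process P4 — fails on signal on channel 1, parameter Z elevated, signal on channel 4, flag F3 raised (predicts parameter Z depressed, not parameter Z elevated)
(C) process P2 — accounts for every observation (flag F3 raised via parameter Z elevated → flag F3 raised)
(D) mechanism M8 — signal on channel 1 ✗; parameter Z elevated ✓; signal on channel 2 ✓; signal on channel 4 ✓; flag F3 raised ✓
(E) mechanism M3 — signal on channel 1 ✓; parameter Z elevated ✗; signal on channel 2 ✓; signal on channel 4 ✓; flag F3 raised ✓
(F) mechanism M2 — signal on channel 1 ✓; parameter Z elevated ✗; signal on channel 2 ✓; signal on channel 4 ✓; flag F3 raised ✓
(G) process P3 — signal on channel 1 ✓; parameter Z elevated ✓; signal on channel 2 ✗; signal on channel 4 ✓; flag F3 raised ✓
(C) alone accounts for all the evidence.

C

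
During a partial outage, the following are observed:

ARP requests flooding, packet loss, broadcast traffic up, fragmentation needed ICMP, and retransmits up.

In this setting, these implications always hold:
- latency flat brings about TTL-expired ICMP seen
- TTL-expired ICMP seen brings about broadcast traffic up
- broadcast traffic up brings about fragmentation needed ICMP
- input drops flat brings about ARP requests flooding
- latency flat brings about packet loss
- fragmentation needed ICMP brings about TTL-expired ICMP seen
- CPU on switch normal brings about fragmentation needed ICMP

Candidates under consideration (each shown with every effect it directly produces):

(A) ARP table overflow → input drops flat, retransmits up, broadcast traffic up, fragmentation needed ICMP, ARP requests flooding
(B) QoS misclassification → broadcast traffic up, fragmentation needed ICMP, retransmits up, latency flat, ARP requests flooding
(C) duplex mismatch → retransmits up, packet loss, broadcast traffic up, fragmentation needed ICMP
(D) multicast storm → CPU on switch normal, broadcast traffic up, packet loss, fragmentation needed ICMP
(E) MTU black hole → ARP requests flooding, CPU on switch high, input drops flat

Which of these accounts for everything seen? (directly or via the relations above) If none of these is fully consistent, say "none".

B

Testing each hypothesis:
(A) ARP table overflow — does not account for packet loss
(B) QoS misclassification — ARP requests flooding yes; packet loss yes (via latency flat → packet loss); broadcast traffic up yes; fragmentation needed ICMP yes; retransmits up yes
(C) duplex mismatch — ARP requests flooding NO; packet loss yes; broadcast traffic up yes; fragmentation needed ICMP yes; retransmits up yes
(D) multicast storm — ARP requests flooding NO; packet loss yes; broadcast traffic up yes; fragmentation needed ICMP yes; retransmits up NO
(E) MTU black hole — ARP requests flooding yes; packet loss NO; broadcast traffic up NO; fragmentation needed ICMP NO; retransmits up NO
(B) alone accounts for all the evidence.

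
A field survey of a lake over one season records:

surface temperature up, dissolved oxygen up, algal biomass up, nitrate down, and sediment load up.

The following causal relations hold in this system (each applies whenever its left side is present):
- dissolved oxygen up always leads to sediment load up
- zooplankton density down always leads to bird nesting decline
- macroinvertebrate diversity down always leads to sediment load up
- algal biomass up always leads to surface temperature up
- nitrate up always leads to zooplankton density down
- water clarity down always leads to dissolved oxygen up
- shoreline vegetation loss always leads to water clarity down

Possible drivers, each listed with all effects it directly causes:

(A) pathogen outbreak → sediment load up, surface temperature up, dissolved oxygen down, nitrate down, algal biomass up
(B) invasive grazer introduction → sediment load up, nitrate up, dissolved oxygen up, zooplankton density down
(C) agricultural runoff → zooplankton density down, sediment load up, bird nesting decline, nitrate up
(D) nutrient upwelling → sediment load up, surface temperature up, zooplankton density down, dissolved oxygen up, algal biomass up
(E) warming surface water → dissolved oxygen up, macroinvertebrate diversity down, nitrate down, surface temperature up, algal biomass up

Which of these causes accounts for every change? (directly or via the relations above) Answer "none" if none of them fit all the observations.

E

Checking each candidate against the observations:
(A) pathogen outbreak — fails on dissolved oxygen up (predicts dissolved oxygen down, not dissolved oxygen up)
(B) invasive grazer introduction — fails on surface temperature up, algal biomass up, nitrate down (predicts nitrate up, not nitrate down)
(C) agricultural runoff — fails on surface temperature up, dissolved oxygen up, algal biomass up, nitrate down (predicts nitrate up, not nitrate down)
(D) nutrient upwelling — surface temperature up +; dissolved oxygen up +; algal biomass up +; nitrate down -; sediment load up +
(E) warming surface water — surface temperature up +; dissolved oxygen up +; algal biomass up +; nitrate down +; sediment load up + (via dissolved oxygen up → sediment load up)
(E) alone accounts for all the evidence.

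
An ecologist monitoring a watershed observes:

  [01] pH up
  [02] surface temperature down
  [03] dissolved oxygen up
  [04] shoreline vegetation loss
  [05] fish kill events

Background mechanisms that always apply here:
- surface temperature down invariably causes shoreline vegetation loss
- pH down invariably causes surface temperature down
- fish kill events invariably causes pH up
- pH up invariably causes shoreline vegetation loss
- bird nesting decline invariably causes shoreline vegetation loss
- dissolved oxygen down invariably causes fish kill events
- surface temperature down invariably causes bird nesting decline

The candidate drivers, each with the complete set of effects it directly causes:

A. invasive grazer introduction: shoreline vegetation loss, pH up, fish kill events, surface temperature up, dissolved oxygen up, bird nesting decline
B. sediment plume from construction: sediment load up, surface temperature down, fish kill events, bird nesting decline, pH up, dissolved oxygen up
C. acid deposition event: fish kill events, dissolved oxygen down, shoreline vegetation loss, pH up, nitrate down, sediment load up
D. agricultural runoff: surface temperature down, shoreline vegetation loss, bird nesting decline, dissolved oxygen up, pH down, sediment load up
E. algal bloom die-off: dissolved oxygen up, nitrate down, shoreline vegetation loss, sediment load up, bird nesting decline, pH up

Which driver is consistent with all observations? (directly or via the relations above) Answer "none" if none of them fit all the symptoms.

For each candidate, compare predicted effects to what was observed:
(A) invasive grazer introduction — pH up yes; surface temperature down NO; dissolved oxygen up yes; shoreline vegetation loss yes; fish kill events yes
(B) sediment plume from construction — accounts for every observation (shoreline vegetation loss via bird nesting decline → shoreline vegetation loss)
(C) acid deposition event — pH up yes; surface temperature down NO; dissolved oxygen up NO; shoreline vegetation loss yes; fish kill events yes
(D) agricultural runoff — fails on pH up, fish kill events (predicts pH down, not pH up)
(E) algal bloom die-off — pH up yes; surface temperature down NO; dissolved oxygen up yes; shoreline vegetation loss yes; fish kill events NO
(B) is the only candidate with no mismatches.

B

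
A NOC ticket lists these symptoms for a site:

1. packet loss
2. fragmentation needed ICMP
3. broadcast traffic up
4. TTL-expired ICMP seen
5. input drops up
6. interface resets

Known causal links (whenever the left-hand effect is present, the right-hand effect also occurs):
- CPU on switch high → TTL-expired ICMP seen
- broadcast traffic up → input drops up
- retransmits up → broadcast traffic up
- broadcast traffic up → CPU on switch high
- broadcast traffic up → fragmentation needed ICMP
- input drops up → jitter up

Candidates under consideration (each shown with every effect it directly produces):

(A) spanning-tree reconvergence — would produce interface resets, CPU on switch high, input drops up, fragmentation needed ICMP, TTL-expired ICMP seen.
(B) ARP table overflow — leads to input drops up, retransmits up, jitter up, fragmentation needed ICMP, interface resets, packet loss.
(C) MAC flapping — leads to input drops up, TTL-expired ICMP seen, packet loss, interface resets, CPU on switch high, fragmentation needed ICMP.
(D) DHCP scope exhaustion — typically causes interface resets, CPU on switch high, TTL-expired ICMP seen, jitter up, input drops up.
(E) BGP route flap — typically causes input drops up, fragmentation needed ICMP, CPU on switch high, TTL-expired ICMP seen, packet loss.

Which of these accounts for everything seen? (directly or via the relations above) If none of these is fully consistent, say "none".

Checking each candidate against the observations:
(A) spanning-tree reconvergence — does not account for packet loss, broadcast traffic up
(B) ARP table overflow — packet loss ✓; fragmentation needed ICMP ✓; broadcast traffic up ✓ (by retransmits up → broadcast traffic up); TTL-expired ICMP seen ✓ (by retransmits up → broadcast traffic up → CPU on switch high → TTL-expired ICMP seen); input drops up ✓; interface resets ✓
(C) MAC flapping — packet loss ✓; fragmentation needed ICMP ✓; broadcast traffic up ✗; TTL-expired ICMP seen ✓; input drops up ✓; interface resets ✓
(D) DHCP scope exhaustion — packet loss ✗; fragmentation needed ICMP ✗; broadcast traffic up ✗; TTL-expired ICMP seen ✓; input drops up ✓; interface resets ✓
(E) BGP route flap — does not account for broadcast traffic up, interface resets
Only (B) is consistent with every observation.

B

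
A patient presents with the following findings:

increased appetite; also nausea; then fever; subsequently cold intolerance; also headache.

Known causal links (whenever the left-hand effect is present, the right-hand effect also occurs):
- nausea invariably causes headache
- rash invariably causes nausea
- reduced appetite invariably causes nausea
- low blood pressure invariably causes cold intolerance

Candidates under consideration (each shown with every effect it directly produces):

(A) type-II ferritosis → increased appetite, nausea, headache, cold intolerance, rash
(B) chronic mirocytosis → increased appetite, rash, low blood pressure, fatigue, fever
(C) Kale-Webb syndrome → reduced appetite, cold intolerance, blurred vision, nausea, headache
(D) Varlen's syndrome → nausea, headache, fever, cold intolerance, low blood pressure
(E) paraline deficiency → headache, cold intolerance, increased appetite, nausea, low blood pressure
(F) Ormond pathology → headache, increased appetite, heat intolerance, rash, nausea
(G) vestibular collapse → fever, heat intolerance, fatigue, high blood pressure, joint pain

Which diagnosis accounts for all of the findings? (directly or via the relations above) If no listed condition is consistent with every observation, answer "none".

B

Checking each candidate against the observations:
(A) type-II ferritosis — increased appetite yes; nausea yes; fever NO; cold intolerance yes; headache yes
(B) chronic mirocytosis — accounts for every observation (nausea by rash → nausea)
(C) Kale-Webb syndrome — increased appetite NO; nausea yes; fever NO; cold intolerance yes; headache yes
(D) Varlen's syndrome — increased appetite NO; nausea yes; fever yes; cold intolerance yes; headache yes
(E) paraline deficiency — does not account for fever
(F) Ormond pathology — fails on fever, cold intolerance (predicts heat intolerance, not cold intolerance)
(G) vestibular collapse — fails on increased appetite, nausea, cold intolerance, headache (predicts heat intolerance, not cold intolerance)
Only (B) is consistent with every observation.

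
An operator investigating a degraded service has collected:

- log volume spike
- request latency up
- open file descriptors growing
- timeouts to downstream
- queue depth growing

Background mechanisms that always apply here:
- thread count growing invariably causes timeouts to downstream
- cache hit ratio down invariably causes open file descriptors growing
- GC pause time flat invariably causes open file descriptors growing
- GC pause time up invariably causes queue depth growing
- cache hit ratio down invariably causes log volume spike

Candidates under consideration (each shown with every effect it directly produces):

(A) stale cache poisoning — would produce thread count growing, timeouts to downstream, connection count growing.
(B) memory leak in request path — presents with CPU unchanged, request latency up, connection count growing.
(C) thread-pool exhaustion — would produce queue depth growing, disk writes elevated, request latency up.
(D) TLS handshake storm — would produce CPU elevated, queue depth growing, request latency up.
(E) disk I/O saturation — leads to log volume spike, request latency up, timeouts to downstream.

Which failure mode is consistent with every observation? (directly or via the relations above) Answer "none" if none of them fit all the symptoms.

Checking each candidate against the observations:
(A) stale cache poisoning — does not account for log volume spike, request latency up, open file descriptors growing, queue depth growing
(B) memory leak in request path — does not account for log volume spike, open file descriptors growing, timeouts to downstream, queue depth growing
(C) thread-pool exhaustion — log volume spike -; request latency up +; open file descriptors growing -; timeouts to downstream -; queue depth growing +
(D) TLS handshake storm — does not account for log volume spike, open file descriptors growing, timeouts to downstream
(E) disk I/O saturation — does not account for open file descriptors growing, queue depth growing
No candidate is consistent with all observations.

none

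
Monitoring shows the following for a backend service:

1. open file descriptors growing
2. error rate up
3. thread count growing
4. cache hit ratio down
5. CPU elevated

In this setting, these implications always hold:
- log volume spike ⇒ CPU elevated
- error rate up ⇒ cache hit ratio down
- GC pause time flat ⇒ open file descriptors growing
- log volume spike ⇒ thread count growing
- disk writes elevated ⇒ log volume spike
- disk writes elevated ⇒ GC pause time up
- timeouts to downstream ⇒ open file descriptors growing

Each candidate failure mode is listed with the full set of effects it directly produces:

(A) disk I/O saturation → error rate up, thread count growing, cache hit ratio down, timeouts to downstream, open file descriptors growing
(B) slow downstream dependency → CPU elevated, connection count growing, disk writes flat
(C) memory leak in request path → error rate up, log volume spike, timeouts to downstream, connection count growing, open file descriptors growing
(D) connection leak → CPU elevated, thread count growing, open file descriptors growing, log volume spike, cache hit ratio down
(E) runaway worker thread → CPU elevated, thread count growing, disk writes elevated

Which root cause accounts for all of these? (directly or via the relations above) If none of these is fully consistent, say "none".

Per-candidate check:
(A) disk I/O saturation — does not account for CPU elevated
(B) slow downstream dependency — does not account for open file descriptors growing, error rate up, thread count growing, cache hit ratio down
(C) memory leak in request path — accounts for every observation (thread count growing through log volume spike → thread count growing)
(D) connection leak — open file descriptors growing +; error rate up -; thread count growing +; cache hit ratio down +; CPU elevated +
(E) runaway worker thread — does not account for open file descriptors growing, error rate up, cache hit ratio down
(C) is the only candidate with no mismatches.

C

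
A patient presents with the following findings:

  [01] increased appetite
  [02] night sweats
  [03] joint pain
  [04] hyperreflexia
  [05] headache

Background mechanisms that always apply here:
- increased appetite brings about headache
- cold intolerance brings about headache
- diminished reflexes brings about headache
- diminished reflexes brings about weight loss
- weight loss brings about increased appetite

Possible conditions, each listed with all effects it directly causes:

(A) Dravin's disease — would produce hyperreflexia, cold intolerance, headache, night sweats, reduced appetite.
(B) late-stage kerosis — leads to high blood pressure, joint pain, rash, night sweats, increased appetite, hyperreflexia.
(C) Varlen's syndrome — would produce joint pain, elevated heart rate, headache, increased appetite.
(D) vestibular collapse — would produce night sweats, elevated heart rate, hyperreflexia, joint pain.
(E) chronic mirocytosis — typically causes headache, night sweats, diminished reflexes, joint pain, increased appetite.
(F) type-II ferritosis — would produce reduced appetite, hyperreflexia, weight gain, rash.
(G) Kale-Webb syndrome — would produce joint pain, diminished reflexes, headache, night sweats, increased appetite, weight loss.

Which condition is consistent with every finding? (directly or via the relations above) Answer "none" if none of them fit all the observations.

For each candidate, compare predicted effects to what was observed:
(A) Dravin's disease — increased appetite ✗; night sweats ✓; joint pain ✗; hyperreflexia ✓; headache ✓
(B) late-stage kerosis — increased appetite ✓; night sweats ✓; joint pain ✓; hyperreflexia ✓; headache ✓ (by increased appetite → headache)
(C) Varlen's syndrome — increased appetite ✓; night sweats ✗; joint pain ✓; hyperreflexia ✗; headache ✓
(D) vestibular collapse — increased appetite ✗; night sweats ✓; joint pain ✓; hyperreflexia ✓; headache ✗
(E) chronic mirocytosis — increased appetite ✓; night sweats ✓; joint pain ✓; hyperreflexia ✗; headache ✓
(F) type-II ferritosis — fails on increased appetite, night sweats, joint pain, headache (predicts reduced appetite, not increased appetite)
(G) Kale-Webb syndrome — increased appetite ✓; night sweats ✓; joint pain ✓; hyperreflexia ✗; headache ✓
(B) is the only candidate with no mismatches.

B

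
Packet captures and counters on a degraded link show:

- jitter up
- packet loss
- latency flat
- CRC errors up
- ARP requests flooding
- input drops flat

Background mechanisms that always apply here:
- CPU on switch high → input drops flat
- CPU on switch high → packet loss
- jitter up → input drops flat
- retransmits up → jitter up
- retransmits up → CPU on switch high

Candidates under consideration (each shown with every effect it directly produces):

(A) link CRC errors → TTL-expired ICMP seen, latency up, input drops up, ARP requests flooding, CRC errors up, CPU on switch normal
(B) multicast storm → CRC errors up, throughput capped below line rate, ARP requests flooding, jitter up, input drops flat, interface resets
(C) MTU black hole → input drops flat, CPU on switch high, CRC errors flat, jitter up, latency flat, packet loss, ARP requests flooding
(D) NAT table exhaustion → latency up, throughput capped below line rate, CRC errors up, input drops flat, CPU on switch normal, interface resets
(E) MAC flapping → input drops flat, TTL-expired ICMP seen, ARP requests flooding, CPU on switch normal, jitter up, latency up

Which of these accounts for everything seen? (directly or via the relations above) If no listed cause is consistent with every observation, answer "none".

none

Testing each hypothesis:
(A) link CRC errors — fails on jitter up, packet loss, latency flat, input drops flat (predicts latency up, not latency flat; predicts input drops up, not input drops flat)
(B) multicast storm — does not account for packet loss, latency flat
(C) MTU black hole — jitter up match; packet loss match; latency flat match; CRC errors up miss; ARP requests flooding match; input drops flat match
(D) NAT table exhaustion — fails on jitter up, packet loss, latency flat, ARP requests flooding (predicts latency up, not latency flat)
(E) MAC flapping — fails on packet loss, latency flat, CRC errors up (predicts latency up, not latency flat)
No candidate is consistent with all observations.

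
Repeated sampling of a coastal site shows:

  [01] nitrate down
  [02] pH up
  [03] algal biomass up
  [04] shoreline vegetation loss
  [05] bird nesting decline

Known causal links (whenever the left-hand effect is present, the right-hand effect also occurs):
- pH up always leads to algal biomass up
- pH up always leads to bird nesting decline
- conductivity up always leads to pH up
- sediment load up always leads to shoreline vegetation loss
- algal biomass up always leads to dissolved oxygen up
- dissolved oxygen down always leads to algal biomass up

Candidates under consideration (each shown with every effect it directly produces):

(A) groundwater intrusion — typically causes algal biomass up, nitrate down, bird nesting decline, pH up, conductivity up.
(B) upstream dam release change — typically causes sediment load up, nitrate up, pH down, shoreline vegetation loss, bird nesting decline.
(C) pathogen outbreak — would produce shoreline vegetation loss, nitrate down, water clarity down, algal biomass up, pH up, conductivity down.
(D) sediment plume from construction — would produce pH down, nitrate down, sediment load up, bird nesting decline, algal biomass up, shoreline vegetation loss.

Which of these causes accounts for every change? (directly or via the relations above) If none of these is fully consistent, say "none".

C

Checking each candidate against the observations:
(A) groundwater intrusion — nitrate down yes; pH up yes; algal biomass up yes; shoreline vegetation loss NO; bird nesting decline yes
(B) upstream dam release change — nitrate down NO; pH up NO; algal biomass up NO; shoreline vegetation loss yes; bird nesting decline yes
(C) pathogen outbreak — nitrate down yes; pH up yes; algal biomass up yes; shoreline vegetation loss yes; bird nesting decline yes (via pH up → bird nesting decline)
(D) sediment plume from construction — nitrate down yes; pH up NO; algal biomass up yes; shoreline vegetation loss yes; bird nesting decline yes
Only (C) is consistent with every observation.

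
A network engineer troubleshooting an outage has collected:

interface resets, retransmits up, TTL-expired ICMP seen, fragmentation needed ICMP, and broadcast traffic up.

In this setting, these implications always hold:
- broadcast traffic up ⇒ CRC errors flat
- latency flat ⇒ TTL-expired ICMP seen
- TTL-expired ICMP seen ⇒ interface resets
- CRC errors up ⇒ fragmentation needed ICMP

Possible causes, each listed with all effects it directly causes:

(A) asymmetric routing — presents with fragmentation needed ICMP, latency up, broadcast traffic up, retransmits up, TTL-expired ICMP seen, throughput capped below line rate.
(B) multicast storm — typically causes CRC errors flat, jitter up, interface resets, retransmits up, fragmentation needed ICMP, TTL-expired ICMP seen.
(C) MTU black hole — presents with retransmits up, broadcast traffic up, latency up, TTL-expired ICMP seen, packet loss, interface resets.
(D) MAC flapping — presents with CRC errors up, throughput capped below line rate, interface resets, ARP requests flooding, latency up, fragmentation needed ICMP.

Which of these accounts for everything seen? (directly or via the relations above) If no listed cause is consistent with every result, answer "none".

Testing each hypothesis:
(A) asymmetric routing — interface resets match (via TTL-expired ICMP seen → interface resets); retransmits up match; TTL-expired ICMP seen match; fragmentation needed ICMP match; broadcast traffic up match
(B) multicast storm — interface resets match; retransmits up match; TTL-expired ICMP seen match; fragmentation needed ICMP match; broadcast traffic up miss
(C) MTU black hole — interface resets match; retransmits up match; TTL-expired ICMP seen match; fragmentation needed ICMP miss; broadcast traffic up match
(D) MAC flapping — does not account for retransmits up, TTL-expired ICMP seen, broadcast traffic up
(A) alone accounts for all the evidence.

A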